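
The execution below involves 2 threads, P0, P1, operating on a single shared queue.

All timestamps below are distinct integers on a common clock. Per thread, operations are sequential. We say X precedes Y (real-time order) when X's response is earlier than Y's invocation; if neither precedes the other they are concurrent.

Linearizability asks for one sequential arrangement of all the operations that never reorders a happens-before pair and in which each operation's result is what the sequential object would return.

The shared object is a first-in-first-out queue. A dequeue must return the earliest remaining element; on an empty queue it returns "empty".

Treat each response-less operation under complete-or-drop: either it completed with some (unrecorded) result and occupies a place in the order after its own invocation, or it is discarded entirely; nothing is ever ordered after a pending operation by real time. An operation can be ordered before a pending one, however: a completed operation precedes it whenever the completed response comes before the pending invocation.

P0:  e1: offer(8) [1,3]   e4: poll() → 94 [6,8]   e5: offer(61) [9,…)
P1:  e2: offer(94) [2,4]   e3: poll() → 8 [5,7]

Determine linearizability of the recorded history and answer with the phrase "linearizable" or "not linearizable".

one valid linearization: e1, e2, e3, e4
step 1: e1 offer(8) — queue <8>
step 2: e2 offer(94) — queue <8,94>
step 3: e3 poll() → 8 — queue <94>
step 4: e4 poll() → 94 — queue <>

linearizable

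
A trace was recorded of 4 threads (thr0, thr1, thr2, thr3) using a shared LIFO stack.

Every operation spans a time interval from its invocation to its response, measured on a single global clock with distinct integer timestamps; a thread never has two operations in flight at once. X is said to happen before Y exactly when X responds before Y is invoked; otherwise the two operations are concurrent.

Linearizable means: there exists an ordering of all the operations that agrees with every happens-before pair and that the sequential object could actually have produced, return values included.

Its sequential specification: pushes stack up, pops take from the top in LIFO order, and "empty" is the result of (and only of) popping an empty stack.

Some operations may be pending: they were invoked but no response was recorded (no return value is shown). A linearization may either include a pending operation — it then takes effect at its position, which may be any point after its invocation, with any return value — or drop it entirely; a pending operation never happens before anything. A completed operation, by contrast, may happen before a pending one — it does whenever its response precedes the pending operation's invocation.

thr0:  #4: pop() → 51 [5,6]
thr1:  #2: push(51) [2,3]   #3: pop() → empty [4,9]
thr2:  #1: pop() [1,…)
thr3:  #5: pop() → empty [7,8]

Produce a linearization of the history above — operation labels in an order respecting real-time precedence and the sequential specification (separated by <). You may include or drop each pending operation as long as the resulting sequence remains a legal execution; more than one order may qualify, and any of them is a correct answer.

#1 < #2 < #4 < #3 < #5

after step 1 (#1 pop() (pending, included)): stack <>
after step 2 (#2 push(51)): stack <51>
after step 3 (#4 pop() → 51): stack <>
after step 4 (#3 pop() → empty): stack <>
after step 5 (#5 pop() → empty): stack <>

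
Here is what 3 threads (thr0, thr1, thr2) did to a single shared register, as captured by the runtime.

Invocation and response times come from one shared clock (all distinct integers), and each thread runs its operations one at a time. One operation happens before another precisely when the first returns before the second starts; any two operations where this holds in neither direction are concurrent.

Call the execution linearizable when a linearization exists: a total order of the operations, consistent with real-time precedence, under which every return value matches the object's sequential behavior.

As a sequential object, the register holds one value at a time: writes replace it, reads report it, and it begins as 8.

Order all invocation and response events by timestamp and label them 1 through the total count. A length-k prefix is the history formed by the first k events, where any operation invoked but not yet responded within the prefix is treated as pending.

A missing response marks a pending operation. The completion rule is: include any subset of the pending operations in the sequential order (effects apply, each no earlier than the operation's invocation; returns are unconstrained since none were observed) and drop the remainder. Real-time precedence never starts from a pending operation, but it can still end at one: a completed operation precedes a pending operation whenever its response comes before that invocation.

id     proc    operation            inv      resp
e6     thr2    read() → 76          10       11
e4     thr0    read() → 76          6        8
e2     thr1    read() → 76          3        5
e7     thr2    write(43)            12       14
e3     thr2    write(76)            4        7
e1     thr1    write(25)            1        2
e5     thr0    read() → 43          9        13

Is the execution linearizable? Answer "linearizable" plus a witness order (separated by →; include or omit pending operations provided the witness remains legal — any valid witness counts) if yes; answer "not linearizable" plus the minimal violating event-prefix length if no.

linearizable — witness: e1 → e3 → e2 → e4 → e6 → e7 → e5

1. e1 write(25), leaving value 25
2. e3 write(76), leaving value 76
3. e2 read() → 76, leaving value 76
4. e4 read() → 76, leaving value 76
5. e6 read() → 76, leaving value 76
6. e7 write(43), leaving value 43
7. e5 read() → 43, leaving value 43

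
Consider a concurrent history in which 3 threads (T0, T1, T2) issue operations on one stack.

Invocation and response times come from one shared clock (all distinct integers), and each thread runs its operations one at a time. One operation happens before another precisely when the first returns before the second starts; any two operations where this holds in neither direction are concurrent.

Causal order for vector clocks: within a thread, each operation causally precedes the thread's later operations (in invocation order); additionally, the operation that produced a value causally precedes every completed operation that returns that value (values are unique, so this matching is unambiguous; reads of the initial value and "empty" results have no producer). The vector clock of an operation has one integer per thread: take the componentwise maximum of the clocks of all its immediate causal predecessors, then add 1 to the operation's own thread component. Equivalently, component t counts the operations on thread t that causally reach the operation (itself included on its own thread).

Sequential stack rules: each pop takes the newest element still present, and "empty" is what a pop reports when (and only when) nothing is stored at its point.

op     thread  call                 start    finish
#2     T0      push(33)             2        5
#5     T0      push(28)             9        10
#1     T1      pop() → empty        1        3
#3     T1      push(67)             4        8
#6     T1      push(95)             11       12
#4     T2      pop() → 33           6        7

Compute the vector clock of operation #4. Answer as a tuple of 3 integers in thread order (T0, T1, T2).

VC(#1, invoked at 1): no causal predecessors; +1 on T1 → (0, 1, 0)
VC(#2, invoked at 2): no causal predecessors; +1 on T0 → (1, 0, 0)
#3, invoked 4, takes VC(#1)=(0, 1, 0) under max, adds 1 for T1 → (0, 2, 0)
#4, invoked 6, takes VC(#2)=(1, 0, 0) under max, adds 1 for T2 → (1, 0, 1)
#5, invoked 9, takes VC(#2)=(1, 0, 0) under max, adds 1 for T0 → (2, 0, 0)
#6, invoked 11, takes VC(#3)=(0, 2, 0) under max, adds 1 for T1 → (0, 3, 0)
target: VC(#4) = (1, 0, 1)

(1, 0, 1)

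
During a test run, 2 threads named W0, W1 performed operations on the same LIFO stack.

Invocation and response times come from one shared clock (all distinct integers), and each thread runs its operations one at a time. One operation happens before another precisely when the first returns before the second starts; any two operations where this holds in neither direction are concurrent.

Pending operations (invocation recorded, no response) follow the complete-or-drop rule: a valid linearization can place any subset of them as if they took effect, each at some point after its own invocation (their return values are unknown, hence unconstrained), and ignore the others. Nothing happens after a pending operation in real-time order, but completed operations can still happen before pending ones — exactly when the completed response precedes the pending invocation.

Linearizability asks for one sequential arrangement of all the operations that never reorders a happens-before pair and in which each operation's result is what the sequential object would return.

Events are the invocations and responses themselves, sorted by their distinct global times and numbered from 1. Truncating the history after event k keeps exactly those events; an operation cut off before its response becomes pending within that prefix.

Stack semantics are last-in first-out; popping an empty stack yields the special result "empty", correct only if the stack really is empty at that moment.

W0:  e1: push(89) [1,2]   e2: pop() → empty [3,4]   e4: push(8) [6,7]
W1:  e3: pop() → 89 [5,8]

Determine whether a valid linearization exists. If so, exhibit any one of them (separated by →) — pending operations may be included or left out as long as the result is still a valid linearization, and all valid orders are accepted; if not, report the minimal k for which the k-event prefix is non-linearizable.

not linearizable — minimal violating prefix: 4 events

prefix check: 1..3 passes, 1..4 fails once e2's time-4 response joins
exhaustive check: the 2 completed LIFO stack ops admit one real-time order; illegal
one such order, e1, e2, breaks at step 2 where e2 pop() → empty is illegal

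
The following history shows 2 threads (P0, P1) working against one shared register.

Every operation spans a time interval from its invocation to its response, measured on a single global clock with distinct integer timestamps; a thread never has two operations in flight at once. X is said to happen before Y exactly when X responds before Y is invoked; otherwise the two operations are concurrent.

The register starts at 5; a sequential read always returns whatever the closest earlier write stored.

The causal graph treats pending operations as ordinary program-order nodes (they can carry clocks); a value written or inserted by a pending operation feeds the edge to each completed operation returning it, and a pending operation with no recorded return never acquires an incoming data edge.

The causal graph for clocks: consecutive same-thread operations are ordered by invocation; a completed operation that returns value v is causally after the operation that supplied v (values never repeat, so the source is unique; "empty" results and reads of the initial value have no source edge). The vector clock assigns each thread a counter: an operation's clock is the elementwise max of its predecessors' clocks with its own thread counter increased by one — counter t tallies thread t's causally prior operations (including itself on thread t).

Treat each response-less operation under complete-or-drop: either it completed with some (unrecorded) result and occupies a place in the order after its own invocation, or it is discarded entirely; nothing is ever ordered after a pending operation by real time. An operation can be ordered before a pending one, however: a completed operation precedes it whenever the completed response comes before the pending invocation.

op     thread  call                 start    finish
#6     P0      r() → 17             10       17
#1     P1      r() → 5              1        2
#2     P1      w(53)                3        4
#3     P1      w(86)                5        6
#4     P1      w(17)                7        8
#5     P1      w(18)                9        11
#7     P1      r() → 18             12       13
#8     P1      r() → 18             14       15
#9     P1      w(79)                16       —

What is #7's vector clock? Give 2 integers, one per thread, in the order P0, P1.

(0, 6)

invoked at 1, #1 has no predecessors; its own P1 bump gives (0, 1)
merge at #2 (invoked 3): VC(#1)=(0, 1), own-thread bump on P1 → (0, 2)
merge at #3 (invoked 5): VC(#2)=(0, 2), own-thread bump on P1 → (0, 3)
merge at #4 (invoked 7): VC(#3)=(0, 3), own-thread bump on P1 → (0, 4)
merge at #5 (invoked 9): VC(#4)=(0, 4), own-thread bump on P1 → (0, 5)
merge at #6 (invoked 10): VC(#4)=(0, 4), own-thread bump on P0 → (1, 4)
merge at #7 (invoked 12): VC(#5)=(0, 5), own-thread bump on P1 → (0, 6)
merge at #8 (invoked 14): VC(#5)=(0, 5), VC(#7)=(0, 6), own-thread bump on P1 → (0, 7)
merge at #9 (invoked 16): VC(#8)=(0, 7), own-thread bump on P1 → (0, 8)
target: VC(#7) = (0, 6)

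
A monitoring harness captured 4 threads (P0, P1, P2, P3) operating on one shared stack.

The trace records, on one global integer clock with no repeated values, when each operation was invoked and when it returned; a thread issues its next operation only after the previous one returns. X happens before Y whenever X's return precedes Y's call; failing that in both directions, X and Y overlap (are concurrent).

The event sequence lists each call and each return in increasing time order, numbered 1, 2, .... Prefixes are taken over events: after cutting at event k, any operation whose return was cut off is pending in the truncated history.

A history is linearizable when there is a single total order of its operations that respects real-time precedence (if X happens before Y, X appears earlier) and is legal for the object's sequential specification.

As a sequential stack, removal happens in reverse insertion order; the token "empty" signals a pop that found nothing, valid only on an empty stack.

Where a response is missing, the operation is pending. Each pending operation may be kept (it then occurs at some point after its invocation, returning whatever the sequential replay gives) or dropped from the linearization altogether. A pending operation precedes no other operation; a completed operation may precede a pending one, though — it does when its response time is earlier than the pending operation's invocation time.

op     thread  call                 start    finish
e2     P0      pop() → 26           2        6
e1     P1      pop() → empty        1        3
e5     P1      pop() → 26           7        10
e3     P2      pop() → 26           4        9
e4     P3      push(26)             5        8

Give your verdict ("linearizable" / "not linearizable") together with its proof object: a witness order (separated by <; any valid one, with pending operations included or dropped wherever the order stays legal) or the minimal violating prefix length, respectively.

cut after 8 events: linearizable; cut after 9 events (e3 responds, time 9): not linearizable
all 8 real-time-respecting orders fail — 4 completed stack operations, no legal replay
every completion of the 1 pending operation (e5) was checked; none linearizes
e.g. e1, e2, e3, e4 (pending dropped): illegal at step 2, since e2 pop() → 26 cannot apply there
e.g. e1, e2, e4, e3 (pending dropped): illegal at step 2, since e2 pop() → 26 cannot apply there

not linearizable — minimal violating prefix: 9 events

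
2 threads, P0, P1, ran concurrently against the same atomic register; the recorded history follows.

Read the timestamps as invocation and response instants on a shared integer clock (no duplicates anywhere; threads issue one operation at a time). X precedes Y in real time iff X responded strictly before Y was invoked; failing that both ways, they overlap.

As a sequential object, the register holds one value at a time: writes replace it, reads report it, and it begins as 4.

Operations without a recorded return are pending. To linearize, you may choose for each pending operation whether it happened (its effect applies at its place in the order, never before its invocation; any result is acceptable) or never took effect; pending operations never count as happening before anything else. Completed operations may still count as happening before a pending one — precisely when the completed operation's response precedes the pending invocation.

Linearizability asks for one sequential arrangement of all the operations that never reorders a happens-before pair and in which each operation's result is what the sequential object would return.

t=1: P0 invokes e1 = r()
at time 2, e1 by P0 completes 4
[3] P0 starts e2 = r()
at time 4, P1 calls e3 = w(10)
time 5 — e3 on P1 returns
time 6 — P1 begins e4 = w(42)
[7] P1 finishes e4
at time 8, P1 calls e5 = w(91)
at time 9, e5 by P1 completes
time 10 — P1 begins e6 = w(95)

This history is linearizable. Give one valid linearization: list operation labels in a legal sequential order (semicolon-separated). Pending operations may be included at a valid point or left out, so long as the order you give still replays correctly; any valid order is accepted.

e1; e2; e3; e4; e5

step 1: e1 r() → 4 — value 4
step 2: e2 r() (pending, included) — value 4
step 3: e3 w(10) — value 10
step 4: e4 w(42) — value 42
step 5: e5 w(91) — value 91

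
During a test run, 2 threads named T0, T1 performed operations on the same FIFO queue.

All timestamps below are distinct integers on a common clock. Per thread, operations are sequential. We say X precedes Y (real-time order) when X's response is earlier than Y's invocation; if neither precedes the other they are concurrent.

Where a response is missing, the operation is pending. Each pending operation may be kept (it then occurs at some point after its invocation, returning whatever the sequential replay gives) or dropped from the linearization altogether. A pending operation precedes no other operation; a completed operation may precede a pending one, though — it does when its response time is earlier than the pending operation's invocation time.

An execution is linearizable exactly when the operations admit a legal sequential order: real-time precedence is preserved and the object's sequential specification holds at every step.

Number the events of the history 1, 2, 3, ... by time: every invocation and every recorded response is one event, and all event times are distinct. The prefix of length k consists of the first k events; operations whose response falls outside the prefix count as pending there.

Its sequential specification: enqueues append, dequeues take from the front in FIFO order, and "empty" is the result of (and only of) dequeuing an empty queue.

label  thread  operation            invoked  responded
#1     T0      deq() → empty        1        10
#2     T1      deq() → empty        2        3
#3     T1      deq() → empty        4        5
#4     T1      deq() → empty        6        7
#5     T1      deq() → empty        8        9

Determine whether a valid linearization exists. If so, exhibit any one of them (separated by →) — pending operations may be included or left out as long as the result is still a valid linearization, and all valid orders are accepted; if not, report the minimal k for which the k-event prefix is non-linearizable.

step 1: #1 deq() → empty — queue <>
step 2: #2 deq() → empty — queue <>
step 3: #3 deq() → empty — queue <>
step 4: #4 deq() → empty — queue <>
step 5: #5 deq() → empty — queue <>

linearizable — witness: #1 → #2 → #3 → #4 → #5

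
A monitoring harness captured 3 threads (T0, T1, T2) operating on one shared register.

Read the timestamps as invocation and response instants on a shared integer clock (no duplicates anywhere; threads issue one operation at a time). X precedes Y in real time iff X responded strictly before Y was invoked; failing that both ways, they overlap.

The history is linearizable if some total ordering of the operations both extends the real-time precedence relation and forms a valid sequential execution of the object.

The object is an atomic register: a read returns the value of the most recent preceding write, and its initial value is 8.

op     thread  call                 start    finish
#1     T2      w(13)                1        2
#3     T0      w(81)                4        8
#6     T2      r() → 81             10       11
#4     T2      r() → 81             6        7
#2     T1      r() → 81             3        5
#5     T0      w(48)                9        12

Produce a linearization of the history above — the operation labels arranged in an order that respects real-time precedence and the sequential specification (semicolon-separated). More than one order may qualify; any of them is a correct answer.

#1; #3; #2; #4; #6; #5

1. #1 w(13), leaving value 13
2. #3 w(81), leaving value 81
3. #2 r() → 81, leaving value 81
4. #4 r() → 81, leaving value 81
5. #6 r() → 81, leaving value 81
6. #5 w(48), leaving value 48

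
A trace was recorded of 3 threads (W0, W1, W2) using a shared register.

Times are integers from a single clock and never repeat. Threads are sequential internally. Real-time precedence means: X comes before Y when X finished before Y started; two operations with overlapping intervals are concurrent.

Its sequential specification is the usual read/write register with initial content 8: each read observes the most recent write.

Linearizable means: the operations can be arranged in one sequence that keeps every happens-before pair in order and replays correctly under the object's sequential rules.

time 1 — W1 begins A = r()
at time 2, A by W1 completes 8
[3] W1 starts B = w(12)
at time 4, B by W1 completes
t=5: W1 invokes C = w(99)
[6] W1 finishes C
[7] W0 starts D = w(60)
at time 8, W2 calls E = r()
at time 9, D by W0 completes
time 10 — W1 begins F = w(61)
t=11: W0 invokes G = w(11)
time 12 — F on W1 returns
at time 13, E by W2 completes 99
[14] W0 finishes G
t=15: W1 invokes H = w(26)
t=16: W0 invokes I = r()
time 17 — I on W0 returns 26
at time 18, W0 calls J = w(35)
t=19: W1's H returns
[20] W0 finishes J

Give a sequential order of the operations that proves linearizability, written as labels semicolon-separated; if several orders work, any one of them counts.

step 1: A r() → 8 — value 8
step 2: B w(12) — value 12
step 3: C w(99) — value 99
step 4: E r() → 99 — value 99
step 5: D w(60) — value 60
step 6: F w(61) — value 61
step 7: G w(11) — value 11
step 8: H w(26) — value 26
step 9: I r() → 26 — value 26
step 10: J w(35) — value 35

A; B; C; E; D; F; G; H; I; J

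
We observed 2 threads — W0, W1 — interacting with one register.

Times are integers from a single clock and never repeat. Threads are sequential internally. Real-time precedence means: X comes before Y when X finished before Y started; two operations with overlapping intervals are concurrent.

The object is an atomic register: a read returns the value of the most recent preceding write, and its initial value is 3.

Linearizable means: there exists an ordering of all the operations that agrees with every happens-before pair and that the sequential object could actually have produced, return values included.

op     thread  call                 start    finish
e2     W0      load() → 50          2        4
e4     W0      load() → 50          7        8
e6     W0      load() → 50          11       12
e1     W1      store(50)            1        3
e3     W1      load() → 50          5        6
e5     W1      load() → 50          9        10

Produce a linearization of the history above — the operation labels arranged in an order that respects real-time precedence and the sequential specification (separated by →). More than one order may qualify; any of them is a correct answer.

e1 → e2 → e3 → e4 → e5 → e6

step 1: e1 store(50) — value 50
step 2: e2 load() → 50 — value 50
step 3: e3 load() → 50 — value 50
step 4: e4 load() → 50 — value 50
step 5: e5 load() → 50 — value 50
step 6: e6 load() → 50 — value 50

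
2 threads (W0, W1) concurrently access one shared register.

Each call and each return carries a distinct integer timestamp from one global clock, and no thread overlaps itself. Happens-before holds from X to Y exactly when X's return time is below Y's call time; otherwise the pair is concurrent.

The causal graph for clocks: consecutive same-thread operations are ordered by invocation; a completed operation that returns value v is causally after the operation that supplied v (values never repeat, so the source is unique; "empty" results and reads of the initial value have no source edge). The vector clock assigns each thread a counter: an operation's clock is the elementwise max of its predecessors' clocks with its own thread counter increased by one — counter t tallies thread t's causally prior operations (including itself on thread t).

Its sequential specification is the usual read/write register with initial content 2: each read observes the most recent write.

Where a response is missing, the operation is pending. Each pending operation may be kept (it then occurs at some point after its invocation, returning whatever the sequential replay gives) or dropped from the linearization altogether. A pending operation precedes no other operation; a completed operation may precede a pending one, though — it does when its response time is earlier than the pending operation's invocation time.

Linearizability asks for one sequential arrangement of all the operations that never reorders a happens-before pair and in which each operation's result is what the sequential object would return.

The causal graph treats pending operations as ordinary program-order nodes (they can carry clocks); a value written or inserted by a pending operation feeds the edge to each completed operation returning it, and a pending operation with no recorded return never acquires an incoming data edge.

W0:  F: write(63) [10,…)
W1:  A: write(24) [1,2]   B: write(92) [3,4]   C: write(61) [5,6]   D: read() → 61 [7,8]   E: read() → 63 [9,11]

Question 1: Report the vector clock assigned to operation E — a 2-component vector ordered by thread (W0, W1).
A, invoked 1, has no incoming edges; only W1's bump applies → (0, 1)
F, invoked 10, has no incoming edges; only W0's bump applies → (1, 0)
from VC(A)=(0, 1), B (invoked 3) maxes components and bumps W1 → (0, 2)
from VC(B)=(0, 2), C (invoked 5) maxes components and bumps W1 → (0, 3)
from VC(C)=(0, 3), D (invoked 7) maxes components and bumps W1 → (0, 4)
from VC(D)=(0, 4), VC(F)=(1, 0), E (invoked 9) maxes components and bumps W1 → (1, 5)
target: VC(E) = (1, 5)

(1, 5)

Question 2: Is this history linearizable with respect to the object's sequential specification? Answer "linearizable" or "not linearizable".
witness order: A, B, C, D, F, E
1. A write(24), leaving value 24
2. B write(92), leaving value 92
3. C write(61), leaving value 61
4. D read() → 61, leaving value 61
5. F write(63) (pending, included), leaving value 63
6. E read() → 63, leaving value 63

linearizable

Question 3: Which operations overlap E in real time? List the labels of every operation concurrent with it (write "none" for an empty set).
E spans [9,11]: anything still running between times 9 and 11 counts as concurrent
A [1,2]: before
B [3,4]: before
C [5,6]: before
D [7,8]: before
F [10,…): concurrent

F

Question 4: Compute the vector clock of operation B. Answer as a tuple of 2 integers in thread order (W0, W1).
VC(A, invoked at 1): no causal predecessors; +1 on W1 → (0, 1)
VC(F, invoked at 10): no causal predecessors; +1 on W0 → (1, 0)
B, invoked 3, takes VC(A)=(0, 1) under max, adds 1 for W1 → (0, 2)
C, invoked 5, takes VC(B)=(0, 2) under max, adds 1 for W1 → (0, 3)
D, invoked 7, takes VC(C)=(0, 3) under max, adds 1 for W1 → (0, 4)
E, invoked 9, takes VC(D)=(0, 4), VC(F)=(1, 0) under max, adds 1 for W1 → (1, 5)
target: VC(B) = (0, 2)

(0, 2)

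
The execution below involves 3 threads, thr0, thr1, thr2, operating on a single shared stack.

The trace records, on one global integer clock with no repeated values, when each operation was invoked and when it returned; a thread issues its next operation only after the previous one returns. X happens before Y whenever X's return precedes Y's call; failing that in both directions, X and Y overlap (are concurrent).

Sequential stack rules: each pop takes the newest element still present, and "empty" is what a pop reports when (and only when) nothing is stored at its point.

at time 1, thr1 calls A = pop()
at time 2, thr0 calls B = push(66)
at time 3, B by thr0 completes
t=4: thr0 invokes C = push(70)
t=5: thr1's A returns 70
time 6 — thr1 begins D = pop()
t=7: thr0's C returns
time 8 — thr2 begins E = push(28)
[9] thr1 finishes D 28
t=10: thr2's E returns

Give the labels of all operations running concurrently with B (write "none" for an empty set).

A

concurrent with B ([2,3]): every op whose interval crosses 2..3
A [1,5]: concurrent
C [4,7]: after
D [6,9]: after
E [8,10]: after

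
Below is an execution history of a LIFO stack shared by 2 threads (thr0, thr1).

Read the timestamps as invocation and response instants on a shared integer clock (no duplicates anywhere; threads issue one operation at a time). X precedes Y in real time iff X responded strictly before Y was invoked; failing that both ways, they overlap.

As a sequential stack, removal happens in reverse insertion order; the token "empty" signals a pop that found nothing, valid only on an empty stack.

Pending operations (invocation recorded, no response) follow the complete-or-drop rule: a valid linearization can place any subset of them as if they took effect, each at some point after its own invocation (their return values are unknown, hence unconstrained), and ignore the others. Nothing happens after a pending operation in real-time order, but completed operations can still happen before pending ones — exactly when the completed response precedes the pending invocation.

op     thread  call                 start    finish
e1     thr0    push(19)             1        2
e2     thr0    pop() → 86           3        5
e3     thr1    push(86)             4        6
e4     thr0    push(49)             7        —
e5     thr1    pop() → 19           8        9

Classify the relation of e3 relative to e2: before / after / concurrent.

e3 spans [4,6], e2 spans [3,5]
the intervals overlap in both directions

concurrent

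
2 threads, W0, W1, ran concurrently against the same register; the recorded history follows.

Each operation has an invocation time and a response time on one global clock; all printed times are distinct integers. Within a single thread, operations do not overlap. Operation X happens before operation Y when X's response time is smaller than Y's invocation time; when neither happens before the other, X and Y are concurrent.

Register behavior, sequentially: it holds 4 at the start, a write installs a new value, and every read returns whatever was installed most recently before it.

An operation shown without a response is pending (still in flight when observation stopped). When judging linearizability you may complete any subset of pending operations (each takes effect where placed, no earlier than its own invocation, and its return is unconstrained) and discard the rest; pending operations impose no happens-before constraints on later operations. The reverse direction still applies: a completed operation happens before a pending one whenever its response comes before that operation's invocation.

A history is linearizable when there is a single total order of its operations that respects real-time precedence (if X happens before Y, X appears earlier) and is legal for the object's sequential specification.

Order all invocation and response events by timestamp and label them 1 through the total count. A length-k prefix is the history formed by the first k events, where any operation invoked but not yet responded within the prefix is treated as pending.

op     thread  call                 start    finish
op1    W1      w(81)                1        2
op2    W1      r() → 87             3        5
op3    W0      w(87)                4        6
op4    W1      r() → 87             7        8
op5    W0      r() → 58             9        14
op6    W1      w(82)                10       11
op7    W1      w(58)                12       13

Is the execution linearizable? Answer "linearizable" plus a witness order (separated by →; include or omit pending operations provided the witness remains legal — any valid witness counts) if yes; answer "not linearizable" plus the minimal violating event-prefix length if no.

linearizable — witness: op1 → op3 → op2 → op4 → op6 → op7 → op5

after step 1 (op1 w(81)): value 81
after step 2 (op3 w(87)): value 87
after step 3 (op2 r() → 87): value 87
after step 4 (op4 r() → 87): value 87
after step 5 (op6 w(82)): value 82
after step 6 (op7 w(58)): value 58
after step 7 (op5 r() → 58): value 58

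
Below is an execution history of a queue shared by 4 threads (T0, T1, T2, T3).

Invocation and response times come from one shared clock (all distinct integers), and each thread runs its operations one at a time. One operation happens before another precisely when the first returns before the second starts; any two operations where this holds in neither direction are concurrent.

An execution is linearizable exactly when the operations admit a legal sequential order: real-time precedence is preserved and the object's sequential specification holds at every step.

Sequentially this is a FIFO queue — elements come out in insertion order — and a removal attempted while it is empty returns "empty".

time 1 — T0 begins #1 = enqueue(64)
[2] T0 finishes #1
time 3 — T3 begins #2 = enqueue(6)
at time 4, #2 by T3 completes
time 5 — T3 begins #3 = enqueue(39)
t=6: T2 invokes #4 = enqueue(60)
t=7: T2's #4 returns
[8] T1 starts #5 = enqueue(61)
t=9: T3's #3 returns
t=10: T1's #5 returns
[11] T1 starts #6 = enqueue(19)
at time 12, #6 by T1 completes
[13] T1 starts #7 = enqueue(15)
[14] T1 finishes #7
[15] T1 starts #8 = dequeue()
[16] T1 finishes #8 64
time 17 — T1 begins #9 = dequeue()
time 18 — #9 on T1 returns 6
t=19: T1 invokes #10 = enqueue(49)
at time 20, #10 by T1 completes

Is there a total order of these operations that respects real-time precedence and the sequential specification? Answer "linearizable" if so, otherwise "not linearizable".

a witness: #1, #2, #3, #4, #5, #6, #7, #8, #9, #10
after step 1 (#1 enqueue(64)): queue <64>
after step 2 (#2 enqueue(6)): queue <64,6>
after step 3 (#3 enqueue(39)): queue <64,6,39>
after step 4 (#4 enqueue(60)): queue <64,6,39,60>
after step 5 (#5 enqueue(61)): queue <64,6,39,60,61>
after step 6 (#6 enqueue(19)): queue <64,6,39,60,61,19>
after step 7 (#7 enqueue(15)): queue <64,6,39,60,61,19,15>
after step 8 (#8 dequeue() → 64): queue <6,39,60,61,19,15>
after step 9 (#9 dequeue() → 6): queue <39,60,61,19,15>
after step 10 (#10 enqueue(49)): queue <39,60,61,19,15,49>

linearizable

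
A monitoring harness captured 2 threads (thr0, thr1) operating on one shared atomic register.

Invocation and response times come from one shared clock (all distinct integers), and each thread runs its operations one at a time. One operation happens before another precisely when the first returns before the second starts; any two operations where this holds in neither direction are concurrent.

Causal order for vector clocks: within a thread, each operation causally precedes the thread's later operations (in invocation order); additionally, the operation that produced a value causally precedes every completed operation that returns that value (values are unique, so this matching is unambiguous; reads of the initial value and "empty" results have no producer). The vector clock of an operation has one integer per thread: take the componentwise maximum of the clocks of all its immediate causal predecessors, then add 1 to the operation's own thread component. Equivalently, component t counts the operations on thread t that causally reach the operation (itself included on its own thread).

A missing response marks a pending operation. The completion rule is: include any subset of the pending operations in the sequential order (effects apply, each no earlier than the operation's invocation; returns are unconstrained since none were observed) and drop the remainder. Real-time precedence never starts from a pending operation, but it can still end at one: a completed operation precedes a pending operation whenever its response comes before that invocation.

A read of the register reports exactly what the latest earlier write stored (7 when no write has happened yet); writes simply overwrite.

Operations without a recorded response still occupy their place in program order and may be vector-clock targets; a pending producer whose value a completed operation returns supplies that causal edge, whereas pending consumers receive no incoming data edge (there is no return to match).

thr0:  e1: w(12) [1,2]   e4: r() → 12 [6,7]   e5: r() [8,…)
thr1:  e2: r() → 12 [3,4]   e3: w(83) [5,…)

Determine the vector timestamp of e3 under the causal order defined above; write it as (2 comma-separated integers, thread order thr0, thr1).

(1, 2)

no predecessors for e1 (invoked 1): thr0 increments from zero → (1, 0)
e2 (invocation 3): componentwise max over VC(e1)=(1, 0), +1 at thr1, giving (1, 1)
e4 (invocation 6): componentwise max over VC(e1)=(1, 0), +1 at thr0, giving (2, 0)
e3 (invocation 5): componentwise max over VC(e2)=(1, 1), +1 at thr1, giving (1, 2)
e5 (invocation 8): componentwise max over VC(e4)=(2, 0), +1 at thr0, giving (3, 0)
target: VC(e3) = (1, 2)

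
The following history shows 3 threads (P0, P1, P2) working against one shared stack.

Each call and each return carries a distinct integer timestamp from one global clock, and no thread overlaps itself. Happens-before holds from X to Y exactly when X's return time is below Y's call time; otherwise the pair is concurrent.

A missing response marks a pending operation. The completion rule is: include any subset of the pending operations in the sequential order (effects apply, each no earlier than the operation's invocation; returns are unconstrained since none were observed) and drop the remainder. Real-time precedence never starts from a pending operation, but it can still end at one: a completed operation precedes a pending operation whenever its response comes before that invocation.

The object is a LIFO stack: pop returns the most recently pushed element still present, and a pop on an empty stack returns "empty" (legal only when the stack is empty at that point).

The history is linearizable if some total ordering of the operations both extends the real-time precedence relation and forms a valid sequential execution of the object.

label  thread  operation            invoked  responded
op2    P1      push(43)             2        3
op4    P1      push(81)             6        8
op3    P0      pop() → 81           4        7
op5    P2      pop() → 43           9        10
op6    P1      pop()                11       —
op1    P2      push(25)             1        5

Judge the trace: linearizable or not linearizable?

witness order: op1, op2, op4, op3, op5
step 1: op1 push(25) — stack <25>
step 2: op2 push(43) — stack <25,43>
step 3: op4 push(81) — stack <25,43,81>
step 4: op3 pop() → 81 — stack <25,43>
step 5: op5 pop() → 43 — stack <25>

linearizable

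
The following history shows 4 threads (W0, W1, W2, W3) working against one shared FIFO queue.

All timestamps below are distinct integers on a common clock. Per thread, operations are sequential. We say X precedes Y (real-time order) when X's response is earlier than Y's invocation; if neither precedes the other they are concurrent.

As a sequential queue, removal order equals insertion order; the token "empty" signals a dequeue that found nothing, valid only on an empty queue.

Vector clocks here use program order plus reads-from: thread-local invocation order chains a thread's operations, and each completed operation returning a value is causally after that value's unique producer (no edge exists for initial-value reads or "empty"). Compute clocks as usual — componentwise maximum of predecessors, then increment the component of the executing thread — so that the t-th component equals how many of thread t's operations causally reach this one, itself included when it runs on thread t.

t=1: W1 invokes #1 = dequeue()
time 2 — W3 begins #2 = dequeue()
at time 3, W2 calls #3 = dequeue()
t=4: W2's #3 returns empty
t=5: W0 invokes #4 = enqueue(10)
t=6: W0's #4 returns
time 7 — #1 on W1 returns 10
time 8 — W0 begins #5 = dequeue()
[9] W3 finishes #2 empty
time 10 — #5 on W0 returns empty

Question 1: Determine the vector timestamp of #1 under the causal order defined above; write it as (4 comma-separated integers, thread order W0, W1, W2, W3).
(1, 1, 0, 0)

#2 (invocation 2): nothing precedes it; W3's component alone gives (0, 0, 0, 1)
#3 (invocation 3): nothing precedes it; W2's component alone gives (0, 0, 1, 0)
#4 (invocation 5): nothing precedes it; W0's component alone gives (1, 0, 0, 0)
from VC(#4)=(1, 0, 0, 0), #1 (invoked 1) maxes components and bumps W1 → (1, 1, 0, 0)
from VC(#4)=(1, 0, 0, 0), #5 (invoked 8) maxes components and bumps W0 → (2, 0, 0, 0)
target: VC(#1) = (1, 1, 0, 0)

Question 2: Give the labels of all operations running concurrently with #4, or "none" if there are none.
#1, #2

#4 spans [5,6]: anything still running between times 5 and 6 counts as concurrent
#1 [1,7]: concurrent
#2 [2,9]: concurrent
#3 [3,4]: before
#5 [8,10]: after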